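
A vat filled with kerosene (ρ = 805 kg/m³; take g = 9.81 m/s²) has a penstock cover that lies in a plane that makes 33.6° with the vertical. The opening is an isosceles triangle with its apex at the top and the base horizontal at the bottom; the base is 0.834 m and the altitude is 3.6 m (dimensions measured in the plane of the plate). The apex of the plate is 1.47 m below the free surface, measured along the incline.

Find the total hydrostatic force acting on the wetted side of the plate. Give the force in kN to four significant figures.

γ = ρg = 805 × 9.81 / 1000 = 7.89705 kN/m³.
The plate makes 33.6° with the vertical, i.e. θ = 90° − 33.6° = 56.4° to the horizontal. Measuring y along the incline from the free-surface line, vertical depth h = y·sinθ with sinθ = 0.832921.
With the apex up, the centroid sits 2h/3 = 2 × 3.6/3 = 2.4 m below the apex, so y_c = 1.47 + 2.4 = 3.87 m and h_c = 3.87 × 0.832921 = 3.2234 m.
A = ½ × 0.834 × 3.6 = 1.5012 m².
Resultant F = γ·h_c·A = 7.89705 × 3.2234 × 1.5012 = 38.2136 kN.

F ≈ 38.21 kN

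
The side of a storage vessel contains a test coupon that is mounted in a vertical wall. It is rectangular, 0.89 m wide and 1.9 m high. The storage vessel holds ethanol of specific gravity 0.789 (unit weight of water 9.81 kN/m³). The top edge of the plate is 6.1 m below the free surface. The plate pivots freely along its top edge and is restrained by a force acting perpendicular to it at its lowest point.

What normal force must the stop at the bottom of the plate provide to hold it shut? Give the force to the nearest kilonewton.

P ≈ 48 kN

γ = 0.789 × 9.81 = 7.74009 kN/m³.
The centroid lies 1.9/2 = 0.95 m below the top edge, so the centroid depth is h_c = 6.1 + 0.95 = 7.05 m.
A = 0.89 × 1.9 = 1.691 m².
Resultant F = γ·h_c·A = 7.74009 × 7.05 × 1.691 = 92.2739 kN.
I_c = b·h³/12 = 0.89 × 1.9³/12 = 0.508709 m⁴.
Centre of pressure: y_p = y_c + I_c/(y_c·A) = 7.05 + 0.508709/(7.05 × 1.691) = 7.05 + 0.0426714 = 7.09267 m along the plane.
The resultant acts 0.95 + 0.0426714 = 0.992671 m (along the plate) below the hinge at the top edge, so the moment about the hinge is M = F × 0.992671 = 92.2739 × 0.992671 = 91.5976 kN·m.
A normal force at the bottom, 1.9 m from the hinge, must supply this moment: P = 91.5976/1.9 = 48.2093 kN.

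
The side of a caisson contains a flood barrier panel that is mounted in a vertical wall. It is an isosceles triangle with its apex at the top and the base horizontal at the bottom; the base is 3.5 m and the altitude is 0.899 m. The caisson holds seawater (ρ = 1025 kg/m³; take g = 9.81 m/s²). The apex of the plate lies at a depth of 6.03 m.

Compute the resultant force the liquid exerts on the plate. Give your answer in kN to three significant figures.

F ≈ 105 kN

γ = ρg = 1025 × 9.81 / 1000 = 10.05525 kN/m³.
With the apex up, the centroid sits 2h/3 = 2 × 0.899/3 = 0.599333 m below the apex, so the centroid depth is h_c = 6.03 + 0.599333 = 6.62933 m.
A = ½ × 3.5 × 0.899 = 1.57325 m².
Resultant F = γ·h_c·A = 10.05525 × 6.62933 × 1.57325 = 104.872 kN.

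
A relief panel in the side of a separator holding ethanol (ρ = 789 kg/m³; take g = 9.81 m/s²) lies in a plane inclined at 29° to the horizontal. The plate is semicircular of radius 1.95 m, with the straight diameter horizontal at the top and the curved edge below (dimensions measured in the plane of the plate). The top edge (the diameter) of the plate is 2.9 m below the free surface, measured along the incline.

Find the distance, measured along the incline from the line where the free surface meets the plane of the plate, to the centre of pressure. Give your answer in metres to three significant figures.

y_p = 3.80 m

γ = ρg = 789 × 9.81 / 1000 = 7.74009 kN/m³.
Let θ = 29° be the plate's angle to the horizontal; measure y along the incline from where the plane meets the free surface. Vertical depth h = y·sinθ with sinθ = 0.484810.
The centroid of a semicircle lies 4r/(3π) = 0.827606 m from the diameter, here below the top edge, so y_c = 2.9 + 0.827606 = 3.72761 m and h_c = 3.72761 × 0.484810 = 1.80718 m.
A = πr²/2 = π × 1.95²/2 = 5.97295 m².
Resultant F = γ·h_c·A = 7.74009 × 1.80718 × 5.97295 = 83.548 kN.
I_c = (π/8 − 8/(9π))·r⁴ = 0.109757 × 1.95⁴ = 1.58698 m⁴.
Centre of pressure: y_p = y_c + I_c/(y_c·A) = 3.72761 + 1.58698/(3.72761 × 5.97295) = 3.72761 + 0.0712774 = 3.79889 m along the plane.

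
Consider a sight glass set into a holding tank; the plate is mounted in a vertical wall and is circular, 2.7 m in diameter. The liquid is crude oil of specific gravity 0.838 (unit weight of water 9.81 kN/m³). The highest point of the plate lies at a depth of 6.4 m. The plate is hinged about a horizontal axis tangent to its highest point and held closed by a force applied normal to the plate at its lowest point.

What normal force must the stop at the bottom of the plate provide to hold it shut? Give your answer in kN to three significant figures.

P ≈ 190 kN

γ = 0.838 × 9.81 = 8.22078 kN/m³.
The centroid is at the centre, 1.35 m below the top of the plate, so the centroid depth is h_c = 6.4 + 1.35 = 7.75 m.
A = π(1.35)² = 5.72555 m².
Resultant F = γ·h_c·A = 8.22078 × 7.75 × 5.72555 = 364.781 kN.
I_c = πr⁴/4 = π × 1.35⁴/4 = 2.6087 m⁴.
Centre of pressure: y_p = y_c + I_c/(y_c·A) = 7.75 + 2.6087/(7.75 × 5.72555) = 7.75 + 0.0587902 = 7.80879 m along the plane.
The resultant acts 1.35 + 0.0587902 = 1.40879 m (along the plate) below the hinge at the top edge, so the moment about the hinge is M = F × 1.40879 = 364.781 × 1.40879 = 513.9 kN·m.
A normal force at the bottom, 2.7 m from the hinge, must supply this moment: P = 513.9/2.7 = 190.333 kN.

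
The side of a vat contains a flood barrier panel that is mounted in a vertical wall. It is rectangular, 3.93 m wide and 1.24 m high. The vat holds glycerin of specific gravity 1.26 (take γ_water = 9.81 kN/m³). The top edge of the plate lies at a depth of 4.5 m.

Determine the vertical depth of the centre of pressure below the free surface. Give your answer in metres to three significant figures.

γ = 1.26 × 9.81 = 12.3606 kN/m³.
The centroid lies 1.24/2 = 0.62 m below the top edge, so the centroid depth is h_c = 4.5 + 0.62 = 5.12 m.
A = 3.93 × 1.24 = 4.8732 m².
Resultant F = γ·h_c·A = 12.3606 × 5.12 × 4.8732 = 308.407 kN.
I_c = b·h³/12 = 3.93 × 1.24³/12 = 0.624419 m⁴.
Centre of pressure: y_p = y_c + I_c/(y_c·A) = 5.12 + 0.624419/(5.12 × 4.8732) = 5.12 + 0.025026 = 5.14503 m along the plane.

h_p = 5.15 m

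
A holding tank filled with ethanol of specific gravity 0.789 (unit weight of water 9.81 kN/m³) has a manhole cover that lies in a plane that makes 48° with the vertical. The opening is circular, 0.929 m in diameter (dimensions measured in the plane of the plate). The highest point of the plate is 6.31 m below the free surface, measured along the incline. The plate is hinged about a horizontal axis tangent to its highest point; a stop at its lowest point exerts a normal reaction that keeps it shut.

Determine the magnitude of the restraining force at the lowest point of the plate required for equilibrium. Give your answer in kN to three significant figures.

γ = 0.789 × 9.81 = 7.74009 kN/m³.
The plate makes 48° with the vertical, i.e. θ = 90° − 48° = 42° to the horizontal. Measuring y along the incline from the free-surface line, vertical depth h = y·sinθ with sinθ = 0.669131.
The centroid is at the centre, 0.4645 m below the top of the plate, so y_c = 6.31 + 0.4645 = 6.7745 m and h_c = 6.7745 × 0.669131 = 4.53303 m.
A = π(0.4645)² = 0.677831 m².
Resultant F = γ·h_c·A = 7.74009 × 4.53303 × 0.677831 = 23.7824 kN.
I_c = πr⁴/4 = π × 0.4645⁴/4 = 0.0365622 m⁴.
Centre of pressure: y_p = y_c + I_c/(y_c·A) = 6.7745 + 0.0365622/(6.7745 × 0.677831) = 6.7745 + 0.00796221 = 6.78246 m along the plane.
The resultant acts 0.4645 + 0.00796221 = 0.472462 m (along the plate) below the hinge at the top edge, so the moment about the hinge is M = F × 0.472462 = 23.7824 × 0.472462 = 11.2363 kN·m.
A normal force at the bottom, 0.929 m from the hinge, must supply this moment: P = 11.2363/0.929 = 12.095 kN.

P ≈ 12.1 kN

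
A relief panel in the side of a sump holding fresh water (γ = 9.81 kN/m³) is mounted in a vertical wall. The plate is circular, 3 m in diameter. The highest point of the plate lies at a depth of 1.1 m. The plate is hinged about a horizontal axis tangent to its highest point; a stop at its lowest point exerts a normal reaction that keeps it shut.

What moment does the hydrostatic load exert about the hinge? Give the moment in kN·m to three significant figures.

γ = 9.81 kN/m³.
The centroid is at the centre, 1.5 m below the top of the plate, so the centroid depth is h_c = 1.1 + 1.5 = 2.6 m.
A = π(1.5)² = 7.06858 m².
Resultant F = γ·h_c·A = 9.81 × 2.6 × 7.06858 = 180.291 kN.
I_c = πr⁴/4 = π × 1.5⁴/4 = 3.97608 m⁴.
Centre of pressure: y_p = y_c + I_c/(y_c·A) = 2.6 + 3.97608/(2.6 × 7.06858) = 2.6 + 0.216346 = 2.81635 m along the plane.
The resultant acts 1.5 + 0.216346 = 1.71635 m (along the plate) below the hinge at the top edge, so the moment about the hinge is M = F × 1.71635 = 180.291 × 1.71635 = 309.442 kN·m.

M ≈ 309 kN·m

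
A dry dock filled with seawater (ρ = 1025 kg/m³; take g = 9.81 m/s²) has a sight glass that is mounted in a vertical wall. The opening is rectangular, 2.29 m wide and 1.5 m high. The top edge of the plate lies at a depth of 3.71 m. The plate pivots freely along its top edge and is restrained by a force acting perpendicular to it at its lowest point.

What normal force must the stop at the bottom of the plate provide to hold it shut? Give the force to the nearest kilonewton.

γ = ρg = 1025 × 9.81 / 1000 = 10.05525 kN/m³.
The centroid lies 1.5/2 = 0.75 m below the top edge, so the centroid depth is h_c = 3.71 + 0.75 = 4.46 m.
A = 2.29 × 1.5 = 3.435 m².
Resultant F = γ·h_c·A = 10.05525 × 4.46 × 3.435 = 154.047 kN.
I_c = b·h³/12 = 2.29 × 1.5³/12 = 0.644062 m⁴.
Centre of pressure: y_p = y_c + I_c/(y_c·A) = 4.46 + 0.644062/(4.46 × 3.435) = 4.46 + 0.0420403 = 4.50204 m along the plane.
The resultant acts 0.75 + 0.0420403 = 0.79204 m (along the plate) below the hinge at the top edge, so the moment about the hinge is M = F × 0.79204 = 154.047 × 0.79204 = 122.011 kN·m.
A normal force at the bottom, 1.5 m from the hinge, must supply this moment: P = 122.011/1.5 = 81.3407 kN.

P ≈ 81 kN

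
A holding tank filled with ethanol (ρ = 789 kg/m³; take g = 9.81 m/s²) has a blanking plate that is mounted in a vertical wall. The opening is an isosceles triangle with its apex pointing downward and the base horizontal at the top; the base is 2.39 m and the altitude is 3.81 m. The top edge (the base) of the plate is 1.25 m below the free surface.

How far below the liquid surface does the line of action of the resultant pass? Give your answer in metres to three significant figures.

h_p = 2.84 m

γ = ρg = 789 × 9.81 / 1000 = 7.74009 kN/m³.
With the apex down, the centroid sits h/3 = 3.81/3 = 1.27 m below the base (the top edge), so the centroid depth is h_c = 1.25 + 1.27 = 2.52 m.
A = ½ × 2.39 × 3.81 = 4.55295 m².
Resultant F = γ·h_c·A = 7.74009 × 2.52 × 4.55295 = 88.8054 kN.
I_c = b·h³/36 = 2.39 × 3.81³/36 = 3.67173 m⁴.
Centre of pressure: y_p = y_c + I_c/(y_c·A) = 2.52 + 3.67173/(2.52 × 4.55295) = 2.52 + 0.32002 = 2.84002 m along the plane.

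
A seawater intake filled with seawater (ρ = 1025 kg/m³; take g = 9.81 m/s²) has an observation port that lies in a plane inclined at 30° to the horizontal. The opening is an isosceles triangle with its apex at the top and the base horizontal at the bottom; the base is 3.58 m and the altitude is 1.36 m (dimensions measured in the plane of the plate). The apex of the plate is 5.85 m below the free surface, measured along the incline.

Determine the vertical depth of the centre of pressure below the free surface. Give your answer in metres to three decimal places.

h_p = 3.386 m

γ = ρg = 1025 × 9.81 / 1000 = 10.05525 kN/m³.
Let θ = 30° be the plate's angle to the horizontal; measure y along the incline from where the plane meets the free surface. Vertical depth h = y·sinθ with sinθ = 0.500000.
With the apex up, the centroid sits 2h/3 = 2 × 1.36/3 = 0.906667 m below the apex, so y_c = 5.85 + 0.906667 = 6.75667 m and h_c = 6.75667 × 0.500000 = 3.37833 m.
A = ½ × 3.58 × 1.36 = 2.4344 m².
Resultant F = γ·h_c·A = 10.05525 × 3.37833 × 2.4344 = 82.6965 kN.
I_c = b·h³/36 = 3.58 × 1.36³/36 = 0.250148 m⁴.
Centre of pressure: y_p = y_c + I_c/(y_c·A) = 6.75667 + 0.250148/(6.75667 × 2.4344) = 6.75667 + 0.015208 = 6.77188 m along the plane.
Vertically, h_p = y_p·sinθ = 6.77188 × 0.500000 = 3.38594 m.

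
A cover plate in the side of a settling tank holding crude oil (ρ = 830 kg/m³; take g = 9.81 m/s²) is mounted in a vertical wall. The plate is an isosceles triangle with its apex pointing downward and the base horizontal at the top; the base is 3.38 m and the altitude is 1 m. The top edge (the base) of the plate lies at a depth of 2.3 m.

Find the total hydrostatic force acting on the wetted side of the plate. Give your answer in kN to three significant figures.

γ = ρg = 830 × 9.81 / 1000 = 8.1423 kN/m³.
With the apex down, the centroid sits h/3 = 1/3 = 0.333333 m below the base (the top edge), so the centroid depth is h_c = 2.3 + 0.333333 = 2.63333 m.
A = ½ × 3.38 × 1 = 1.69 m².
Resultant F = γ·h_c·A = 8.1423 × 2.63333 × 1.69 = 36.2359 kN.

F ≈ 36.2 kN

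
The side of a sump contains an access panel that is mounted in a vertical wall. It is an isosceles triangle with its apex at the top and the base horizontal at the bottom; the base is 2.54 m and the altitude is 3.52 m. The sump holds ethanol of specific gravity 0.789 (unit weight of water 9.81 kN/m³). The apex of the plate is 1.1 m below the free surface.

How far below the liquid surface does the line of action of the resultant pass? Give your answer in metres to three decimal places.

γ = 0.789 × 9.81 = 7.74009 kN/m³.
With the apex up, the centroid sits 2h/3 = 2 × 3.52/3 = 2.34667 m below the apex, so the centroid depth is h_c = 1.1 + 2.34667 = 3.44667 m.
A = ½ × 2.54 × 3.52 = 4.4704 m².
Resultant F = γ·h_c·A = 7.74009 × 3.44667 × 4.4704 = 119.259 kN.
I_c = b·h³/36 = 2.54 × 3.52³/36 = 3.07722 m⁴.
Centre of pressure: y_p = y_c + I_c/(y_c·A) = 3.44667 + 3.07722/(3.44667 × 4.4704) = 3.44667 + 0.199716 = 3.64639 m along the plane.

h_p = 3.646 m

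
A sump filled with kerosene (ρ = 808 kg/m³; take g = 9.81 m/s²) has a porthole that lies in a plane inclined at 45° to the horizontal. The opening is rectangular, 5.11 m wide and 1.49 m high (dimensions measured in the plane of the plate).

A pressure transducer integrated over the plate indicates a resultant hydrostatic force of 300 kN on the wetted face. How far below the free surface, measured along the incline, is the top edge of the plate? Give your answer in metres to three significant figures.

y_top ≈ 6.28 m

γ = ρg = 808 × 9.81 / 1000 = 7.92648 kN/m³.
A = 5.11 × 1.49 = 7.6139 m².
From F = γ·h_c·A, the centroid depth is h_c = 300/(7.92648 × 7.6139) = 4.97089 m.
Let θ = 45° be the plate's angle to the horizontal; measure y along the incline from where the plane meets the free surface. Vertical depth h = y·sinθ with sinθ = 0.707107.
Along the incline, y_c = h_c/sinθ = 4.97089/0.707107 = 7.0299 m.
The centroid lies 1.49/2 = 0.745 m below the top edge, so the top edge sits at y_top = 7.0299 − 0.745 = 6.2849 m along the incline.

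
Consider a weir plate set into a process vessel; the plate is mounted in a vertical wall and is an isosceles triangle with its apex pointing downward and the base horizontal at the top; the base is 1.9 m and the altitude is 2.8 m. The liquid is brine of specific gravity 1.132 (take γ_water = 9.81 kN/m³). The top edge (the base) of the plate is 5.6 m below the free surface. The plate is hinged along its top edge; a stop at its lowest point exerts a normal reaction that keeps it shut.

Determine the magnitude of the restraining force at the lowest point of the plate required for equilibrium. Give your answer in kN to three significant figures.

P ≈ 68.9 kN

γ = 1.132 × 9.81 = 11.10492 kN/m³.
With the apex down, the centroid sits h/3 = 2.8/3 = 0.933333 m below the base (the top edge), so the centroid depth is h_c = 5.6 + 0.933333 = 6.53333 m.
A = ½ × 1.9 × 2.8 = 2.66 m².
Resultant F = γ·h_c·A = 11.10492 × 6.53333 × 2.66 = 192.989 kN.
I_c = b·h³/36 = 1.9 × 2.8³/36 = 1.15858 m⁴.
Centre of pressure: y_p = y_c + I_c/(y_c·A) = 6.53333 + 1.15858/(6.53333 × 2.66) = 6.53333 + 0.0666668 = 6.6 m along the plane.
The resultant acts 0.933333 + 0.0666668 = 1 m (along the plate) below the hinge at the top edge, so the moment about the hinge is M = F × 1 = 192.989 × 1 = 192.989 kN·m.
A normal force at the bottom, 2.8 m from the hinge, must supply this moment: P = 192.989/2.8 = 68.9246 kN.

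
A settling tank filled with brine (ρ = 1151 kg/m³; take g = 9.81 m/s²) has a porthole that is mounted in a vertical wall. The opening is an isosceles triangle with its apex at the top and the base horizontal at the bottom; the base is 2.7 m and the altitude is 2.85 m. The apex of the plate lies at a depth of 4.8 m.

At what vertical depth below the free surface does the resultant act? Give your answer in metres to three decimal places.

γ = ρg = 1151 × 9.81 / 1000 = 11.29131 kN/m³.
With the apex up, the centroid sits 2h/3 = 2 × 2.85/3 = 1.9 m below the apex, so the centroid depth is h_c = 4.8 + 1.9 = 6.7 m.
A = ½ × 2.7 × 2.85 = 3.8475 m².
Resultant F = γ·h_c·A = 11.29131 × 6.7 × 3.8475 = 291.07 kN.
I_c = b·h³/36 = 2.7 × 2.85³/36 = 1.73618 m⁴.
Centre of pressure: y_p = y_c + I_c/(y_c·A) = 6.7 + 1.73618/(6.7 × 3.8475) = 6.7 + 0.0673506 = 6.76735 m along the plane.

h_p = 6.767 m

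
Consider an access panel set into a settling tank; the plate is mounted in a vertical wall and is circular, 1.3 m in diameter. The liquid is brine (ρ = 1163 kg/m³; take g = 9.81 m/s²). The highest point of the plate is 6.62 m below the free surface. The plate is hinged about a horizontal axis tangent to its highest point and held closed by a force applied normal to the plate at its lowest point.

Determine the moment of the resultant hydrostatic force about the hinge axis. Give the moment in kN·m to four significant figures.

M ≈ 73.16 kN·m

γ = ρg = 1163 × 9.81 / 1000 = 11.40903 kN/m³.
The centroid is at the centre, 0.65 m below the top of the plate, so the centroid depth is h_c = 6.62 + 0.65 = 7.27 m.
A = π(0.65)² = 1.32732 m².
Resultant F = γ·h_c·A = 11.40903 × 7.27 × 1.32732 = 110.093 kN.
I_c = πr⁴/4 = π × 0.65⁴/4 = 0.140198 m⁴.
Centre of pressure: y_p = y_c + I_c/(y_c·A) = 7.27 + 0.140198/(7.27 × 1.32732) = 7.27 + 0.0145289 = 7.28453 m along the plane.
The resultant acts 0.65 + 0.0145289 = 0.664529 m (along the plate) below the hinge at the top edge, so the moment about the hinge is M = F × 0.664529 = 110.093 × 0.664529 = 73.16 kN·m.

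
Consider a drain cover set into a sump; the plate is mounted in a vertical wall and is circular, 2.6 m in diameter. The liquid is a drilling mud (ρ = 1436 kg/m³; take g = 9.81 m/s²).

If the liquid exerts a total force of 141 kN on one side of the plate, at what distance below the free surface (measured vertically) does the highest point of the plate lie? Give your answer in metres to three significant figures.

d_top ≈ 0.585 m

γ = ρg = 1436 × 9.81 / 1000 = 14.08716 kN/m³.
A = π(1.3)² = 5.30929 m².
From F = γ·h_c·A, the centroid depth is h_c = 141/(14.08716 × 5.30929) = 1.88521 m.
The centroid is at the centre, 1.3 m below the top of the plate, so the highest point sits at h_top = 1.88521 − 1.3 = 0.58521 m below the surface.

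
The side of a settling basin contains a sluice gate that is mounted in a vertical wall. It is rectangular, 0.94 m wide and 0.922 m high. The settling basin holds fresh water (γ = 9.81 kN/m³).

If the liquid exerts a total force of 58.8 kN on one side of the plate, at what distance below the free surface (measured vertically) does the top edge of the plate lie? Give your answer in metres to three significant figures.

d_top ≈ 6.45 m

γ = 9.81 kN/m³.
A = 0.94 × 0.922 = 0.86668 m².
From F = γ·h_c·A, the centroid depth is h_c = 58.8/(9.81 × 0.86668) = 6.91591 m.
The centroid lies 0.922/2 = 0.461 m below the top edge, so the top edge sits at h_top = 6.91591 − 0.461 = 6.45491 m below the surface.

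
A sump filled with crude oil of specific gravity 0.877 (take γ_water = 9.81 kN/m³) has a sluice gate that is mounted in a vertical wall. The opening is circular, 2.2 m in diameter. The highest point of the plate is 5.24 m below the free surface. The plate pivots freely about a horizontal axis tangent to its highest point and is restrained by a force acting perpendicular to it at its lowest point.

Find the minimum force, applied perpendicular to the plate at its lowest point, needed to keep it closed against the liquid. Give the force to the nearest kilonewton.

P ≈ 108 kN

γ = 0.877 × 9.81 = 8.60337 kN/m³.
The centroid is at the centre, 1.1 m below the top of the plate, so the centroid depth is h_c = 5.24 + 1.1 = 6.34 m.
A = π(1.1)² = 3.80133 m².
Resultant F = γ·h_c·A = 8.60337 × 6.34 × 3.80133 = 207.345 kN.
I_c = πr⁴/4 = π × 1.1⁴/4 = 1.1499 m⁴.
Centre of pressure: y_p = y_c + I_c/(y_c·A) = 6.34 + 1.1499/(6.34 × 3.80133) = 6.34 + 0.0477128 = 6.38771 m along the plane.
The resultant acts 1.1 + 0.0477128 = 1.14771 m (along the plate) below the hinge at the top edge, so the moment about the hinge is M = F × 1.14771 = 207.345 × 1.14771 = 237.972 kN·m.
A normal force at the bottom, 2.2 m from the hinge, must supply this moment: P = 237.972/2.2 = 108.169 kN.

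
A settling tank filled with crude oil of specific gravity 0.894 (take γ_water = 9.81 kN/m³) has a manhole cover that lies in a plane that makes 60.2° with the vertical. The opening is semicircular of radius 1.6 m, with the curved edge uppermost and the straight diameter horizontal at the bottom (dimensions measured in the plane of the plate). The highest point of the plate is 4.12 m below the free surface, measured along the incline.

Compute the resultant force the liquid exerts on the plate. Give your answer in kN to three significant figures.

γ = 0.894 × 9.81 = 8.77014 kN/m³.
The plate makes 60.2° with the vertical, i.e. θ = 90° − 60.2° = 29.8° to the horizontal. Measuring y along the incline from the free-surface line, vertical depth h = y·sinθ with sinθ = 0.496974.
The centroid lies 4r/(3π) = 0.679061 m above the diameter, so r − 4r/(3π) = 1.6 − 0.679061 = 0.920939 m below the topmost point, so y_c = 4.12 + 0.920939 = 5.04094 m and h_c = 5.04094 × 0.496974 = 2.50522 m.
A = πr²/2 = π × 1.6²/2 = 4.02124 m².
Resultant F = γ·h_c·A = 8.77014 × 2.50522 × 4.02124 = 88.3512 kN.

F ≈ 88.4 kN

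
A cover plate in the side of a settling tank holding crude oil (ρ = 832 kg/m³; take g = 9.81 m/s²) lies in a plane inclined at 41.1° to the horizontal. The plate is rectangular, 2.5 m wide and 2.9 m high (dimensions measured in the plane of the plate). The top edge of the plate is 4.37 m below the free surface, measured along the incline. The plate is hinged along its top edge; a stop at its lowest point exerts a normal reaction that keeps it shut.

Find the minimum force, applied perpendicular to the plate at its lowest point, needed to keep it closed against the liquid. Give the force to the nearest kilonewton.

γ = ρg = 832 × 9.81 / 1000 = 8.16192 kN/m³.
Let θ = 41.1° be the plate's angle to the horizontal; measure y along the incline from where the plane meets the free surface. Vertical depth h = y·sinθ with sinθ = 0.657375.
The centroid lies 2.9/2 = 1.45 m below the top edge, so y_c = 4.37 + 1.45 = 5.82 m and h_c = 5.82 × 0.657375 = 3.82592 m.
A = 2.5 × 2.9 = 7.25 m².
Resultant F = γ·h_c·A = 8.16192 × 3.82592 × 7.25 = 226.395 kN.
I_c = b·h³/12 = 2.5 × 2.9³/12 = 5.08104 m⁴.
Centre of pressure: y_p = y_c + I_c/(y_c·A) = 5.82 + 5.08104/(5.82 × 7.25) = 5.82 + 0.120418 = 5.94042 m along the plane.
The resultant acts 1.45 + 0.120418 = 1.57042 m (along the plate) below the hinge at the top edge, so the moment about the hinge is M = F × 1.57042 = 226.395 × 1.57042 = 355.535 kN·m.
A normal force at the bottom, 2.9 m from the hinge, must supply this moment: P = 355.535/2.9 = 122.598 kN.

P ≈ 123 kN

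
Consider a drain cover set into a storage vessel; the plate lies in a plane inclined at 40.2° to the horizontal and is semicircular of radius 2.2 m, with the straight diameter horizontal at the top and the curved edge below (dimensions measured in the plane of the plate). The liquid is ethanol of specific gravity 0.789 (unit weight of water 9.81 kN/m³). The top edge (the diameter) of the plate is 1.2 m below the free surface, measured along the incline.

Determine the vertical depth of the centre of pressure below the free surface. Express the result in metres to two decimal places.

γ = 0.789 × 9.81 = 7.74009 kN/m³.
Let θ = 40.2° be the plate's angle to the horizontal; measure y along the incline from where the plane meets the free surface. Vertical depth h = y·sinθ with sinθ = 0.645458.
The centroid of a semicircle lies 4r/(3π) = 0.933709 m from the diameter, here below the top edge, so y_c = 1.2 + 0.933709 = 2.13371 m and h_c = 2.13371 × 0.645458 = 1.37722 m.
A = πr²/2 = π × 2.2²/2 = 7.60265 m².
Resultant F = γ·h_c·A = 7.74009 × 1.37722 × 7.60265 = 81.0428 kN.
I_c = (π/8 − 8/(9π))·r⁴ = 0.109757 × 2.2⁴ = 2.57112 m⁴.
Centre of pressure: y_p = y_c + I_c/(y_c·A) = 2.13371 + 2.57112/(2.13371 × 7.60265) = 2.13371 + 0.158497 = 2.29221 m along the plane.
Vertically, h_p = y_p·sinθ = 2.29221 × 0.645458 = 1.47953 m.

h_p = 1.48 m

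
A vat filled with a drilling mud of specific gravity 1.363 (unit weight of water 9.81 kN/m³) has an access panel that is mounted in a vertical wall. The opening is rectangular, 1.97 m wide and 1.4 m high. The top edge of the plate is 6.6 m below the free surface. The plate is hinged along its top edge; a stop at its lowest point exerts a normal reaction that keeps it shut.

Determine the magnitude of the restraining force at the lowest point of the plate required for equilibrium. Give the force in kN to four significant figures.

γ = 1.363 × 9.81 = 13.37103 kN/m³.
The centroid lies 1.4/2 = 0.7 m below the top edge, so the centroid depth is h_c = 6.6 + 0.7 = 7.3 m.
A = 1.97 × 1.4 = 2.758 m².
Resultant F = γ·h_c·A = 13.37103 × 7.3 × 2.758 = 269.204 kN.
I_c = b·h³/12 = 1.97 × 1.4³/12 = 0.450473 m⁴.
Centre of pressure: y_p = y_c + I_c/(y_c·A) = 7.3 + 0.450473/(7.3 × 2.758) = 7.3 + 0.0223744 = 7.32237 m along the plane.
The resultant acts 0.7 + 0.0223744 = 0.722374 m (along the plate) below the hinge at the top edge, so the moment about the hinge is M = F × 0.722374 = 269.204 × 0.722374 = 194.466 kN·m.
A normal force at the bottom, 1.4 m from the hinge, must supply this moment: P = 194.466/1.4 = 138.904 kN.

P ≈ 138.9 kN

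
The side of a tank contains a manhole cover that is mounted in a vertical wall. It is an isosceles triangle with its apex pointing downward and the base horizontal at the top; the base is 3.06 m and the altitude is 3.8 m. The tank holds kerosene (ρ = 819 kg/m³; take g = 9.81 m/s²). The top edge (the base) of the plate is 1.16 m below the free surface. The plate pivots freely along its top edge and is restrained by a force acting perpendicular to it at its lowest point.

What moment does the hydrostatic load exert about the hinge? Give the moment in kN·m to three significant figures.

γ = ρg = 819 × 9.81 / 1000 = 8.03439 kN/m³.
With the apex down, the centroid sits h/3 = 3.8/3 = 1.26667 m below the base (the top edge), so the centroid depth is h_c = 1.16 + 1.26667 = 2.42667 m.
A = ½ × 3.06 × 3.8 = 5.814 m².
Resultant F = γ·h_c·A = 8.03439 × 2.42667 × 5.814 = 113.354 kN.
I_c = b·h³/36 = 3.06 × 3.8³/36 = 4.66412 m⁴.
Centre of pressure: y_p = y_c + I_c/(y_c·A) = 2.42667 + 4.66412/(2.42667 × 5.814) = 2.42667 + 0.330586 = 2.75726 m along the plane.
The resultant acts 1.26667 + 0.330586 = 1.59726 m (along the plate) below the hinge at the top edge, so the moment about the hinge is M = F × 1.59726 = 113.354 × 1.59726 = 181.056 kN·m.

M ≈ 181 kN·m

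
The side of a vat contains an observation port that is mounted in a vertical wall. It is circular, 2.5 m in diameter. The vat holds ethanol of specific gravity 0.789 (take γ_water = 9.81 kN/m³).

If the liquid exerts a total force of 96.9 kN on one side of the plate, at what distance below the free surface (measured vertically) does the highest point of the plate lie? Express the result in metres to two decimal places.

γ = 0.789 × 9.81 = 7.74009 kN/m³.
A = π(1.25)² = 4.90874 m².
From F = γ·h_c·A, the centroid depth is h_c = 96.9/(7.74009 × 4.90874) = 2.5504 m.
The centroid is at the centre, 1.25 m below the top of the plate, so the highest point sits at h_top = 2.5504 − 1.25 = 1.3004 m below the surface.

d_top ≈ 1.30 m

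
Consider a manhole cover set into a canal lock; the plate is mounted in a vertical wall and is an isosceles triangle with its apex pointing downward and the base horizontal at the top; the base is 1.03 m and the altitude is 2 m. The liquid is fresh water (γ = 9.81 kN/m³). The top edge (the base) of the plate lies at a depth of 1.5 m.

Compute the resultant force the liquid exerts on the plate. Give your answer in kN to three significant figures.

F ≈ 21.9 kN

γ = 9.81 kN/m³.
With the apex down, the centroid sits h/3 = 2/3 = 0.666667 m below the base (the top edge), so the centroid depth is h_c = 1.5 + 0.666667 = 2.16667 m.
A = ½ × 1.03 × 2 = 1.03 m².
Resultant F = γ·h_c·A = 9.81 × 2.16667 × 1.03 = 21.8927 kN.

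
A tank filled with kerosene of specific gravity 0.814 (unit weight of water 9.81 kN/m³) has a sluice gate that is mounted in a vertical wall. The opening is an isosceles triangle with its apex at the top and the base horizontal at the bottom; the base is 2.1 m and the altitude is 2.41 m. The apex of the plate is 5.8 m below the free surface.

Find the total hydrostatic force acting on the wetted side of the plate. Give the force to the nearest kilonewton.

F ≈ 150 kN

γ = 0.814 × 9.81 = 7.98534 kN/m³.
With the apex up, the centroid sits 2h/3 = 2 × 2.41/3 = 1.60667 m below the apex, so the centroid depth is h_c = 5.8 + 1.60667 = 7.40667 m.
A = ½ × 2.1 × 2.41 = 2.5305 m².
Resultant F = γ·h_c·A = 7.98534 × 7.40667 × 2.5305 = 149.666 kN.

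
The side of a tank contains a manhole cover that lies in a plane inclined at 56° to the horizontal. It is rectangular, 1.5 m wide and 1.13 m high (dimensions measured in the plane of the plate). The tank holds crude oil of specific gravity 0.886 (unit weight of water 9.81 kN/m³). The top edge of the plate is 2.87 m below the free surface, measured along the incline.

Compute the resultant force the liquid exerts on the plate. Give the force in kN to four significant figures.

γ = 0.886 × 9.81 = 8.69166 kN/m³.
Let θ = 56° be the plate's angle to the horizontal; measure y along the incline from where the plane meets the free surface. Vertical depth h = y·sinθ with sinθ = 0.829038.
The centroid lies 1.13/2 = 0.565 m below the top edge, so y_c = 2.87 + 0.565 = 3.435 m and h_c = 3.435 × 0.829038 = 2.84775 m.
A = 1.5 × 1.13 = 1.695 m².
Resultant F = γ·h_c·A = 8.69166 × 2.84775 × 1.695 = 41.9541 kN.

F ≈ 41.95 kN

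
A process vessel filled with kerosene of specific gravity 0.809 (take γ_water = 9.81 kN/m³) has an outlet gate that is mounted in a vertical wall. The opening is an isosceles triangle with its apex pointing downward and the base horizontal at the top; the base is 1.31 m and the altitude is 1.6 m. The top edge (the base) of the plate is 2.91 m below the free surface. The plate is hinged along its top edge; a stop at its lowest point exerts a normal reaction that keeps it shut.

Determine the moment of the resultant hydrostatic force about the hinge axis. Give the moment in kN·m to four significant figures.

M ≈ 16.46 kN·m

γ = 0.809 × 9.81 = 7.93629 kN/m³.
With the apex down, the centroid sits h/3 = 1.6/3 = 0.533333 m below the base (the top edge), so the centroid depth is h_c = 2.91 + 0.533333 = 3.44333 m.
A = ½ × 1.31 × 1.6 = 1.048 m².
Resultant F = γ·h_c·A = 7.93629 × 3.44333 × 1.048 = 28.639 kN.
I_c = b·h³/36 = 1.31 × 1.6³/36 = 0.149049 m⁴.
Centre of pressure: y_p = y_c + I_c/(y_c·A) = 3.44333 + 0.149049/(3.44333 × 1.048) = 3.44333 + 0.0413037 = 3.48463 m along the plane.
The resultant acts 0.533333 + 0.0413037 = 0.574637 m (along the plate) below the hinge at the top edge, so the moment about the hinge is M = F × 0.574637 = 28.639 × 0.574637 = 16.457 kN·m.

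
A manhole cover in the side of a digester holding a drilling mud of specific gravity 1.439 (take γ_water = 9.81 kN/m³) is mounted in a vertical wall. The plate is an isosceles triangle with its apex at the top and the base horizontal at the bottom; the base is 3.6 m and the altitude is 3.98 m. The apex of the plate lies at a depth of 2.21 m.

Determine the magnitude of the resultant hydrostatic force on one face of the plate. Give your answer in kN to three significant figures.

F ≈ 492 kN

γ = 1.439 × 9.81 = 14.11659 kN/m³.
With the apex up, the centroid sits 2h/3 = 2 × 3.98/3 = 2.65333 m below the apex, so the centroid depth is h_c = 2.21 + 2.65333 = 4.86333 m.
A = ½ × 3.6 × 3.98 = 7.164 m².
Resultant F = γ·h_c·A = 14.11659 × 4.86333 × 7.164 = 491.835 kN.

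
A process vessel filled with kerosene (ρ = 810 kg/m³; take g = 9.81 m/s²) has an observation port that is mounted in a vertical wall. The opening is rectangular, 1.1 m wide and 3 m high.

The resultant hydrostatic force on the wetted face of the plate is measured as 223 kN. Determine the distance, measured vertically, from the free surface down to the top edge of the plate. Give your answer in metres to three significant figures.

d_top ≈ 7.00 m

γ = ρg = 810 × 9.81 / 1000 = 7.9461 kN/m³.
A = 1.1 × 3 = 3.3 m².
From F = γ·h_c·A, the centroid depth is h_c = 223/(7.9461 × 3.3) = 8.50427 m.
The centroid lies 3/2 = 1.5 m below the top edge, so the top edge sits at h_top = 8.50427 − 1.5 = 7.00427 m below the surface.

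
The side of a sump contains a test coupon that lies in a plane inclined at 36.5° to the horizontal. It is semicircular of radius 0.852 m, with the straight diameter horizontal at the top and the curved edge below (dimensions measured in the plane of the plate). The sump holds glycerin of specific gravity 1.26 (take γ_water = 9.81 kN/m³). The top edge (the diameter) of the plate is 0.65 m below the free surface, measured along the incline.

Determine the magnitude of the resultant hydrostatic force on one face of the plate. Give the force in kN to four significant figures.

γ = 1.26 × 9.81 = 12.3606 kN/m³.
Let θ = 36.5° be the plate's angle to the horizontal; measure y along the incline from where the plane meets the free surface. Vertical depth h = y·sinθ with sinθ = 0.594823.
The centroid of a semicircle lies 4r/(3π) = 0.3616 m from the diameter, here below the top edge, so y_c = 0.65 + 0.3616 = 1.0116 m and h_c = 1.0116 × 0.594823 = 0.601723 m.
A = πr²/2 = π × 0.852²/2 = 1.14025 m².
Resultant F = γ·h_c·A = 12.3606 × 0.601723 × 1.14025 = 8.48079 kN.

F ≈ 8.481 kN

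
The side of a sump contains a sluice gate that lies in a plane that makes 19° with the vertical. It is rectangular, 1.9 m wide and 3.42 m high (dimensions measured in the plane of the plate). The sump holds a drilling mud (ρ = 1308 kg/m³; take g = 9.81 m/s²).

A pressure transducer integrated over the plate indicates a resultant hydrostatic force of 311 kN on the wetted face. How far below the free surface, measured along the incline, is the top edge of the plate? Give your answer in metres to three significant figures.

y_top ≈ 2.23 m

γ = ρg = 1308 × 9.81 / 1000 = 12.83148 kN/m³.
A = 1.9 × 3.42 = 6.498 m².
From F = γ·h_c·A, the centroid depth is h_c = 311/(12.83148 × 6.498) = 3.72996 m.
The plate makes 19° with the vertical, i.e. θ = 90° − 19° = 71° to the horizontal. Measuring y along the incline from the free-surface line, vertical depth h = y·sinθ with sinθ = 0.945519.
Along the incline, y_c = h_c/sinθ = 3.72996/0.945519 = 3.94488 m.
The centroid lies 3.42/2 = 1.71 m below the top edge, so the top edge sits at y_top = 3.94488 − 1.71 = 2.23488 m along the incline.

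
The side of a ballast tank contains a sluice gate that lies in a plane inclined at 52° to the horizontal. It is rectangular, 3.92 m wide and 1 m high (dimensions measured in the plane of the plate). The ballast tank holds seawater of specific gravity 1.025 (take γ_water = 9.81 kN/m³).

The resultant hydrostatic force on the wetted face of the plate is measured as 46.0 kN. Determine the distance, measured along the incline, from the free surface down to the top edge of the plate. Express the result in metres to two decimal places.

γ = 1.025 × 9.81 = 10.05525 kN/m³.
A = 3.92 × 1 = 3.92 m².
From F = γ·h_c·A, the centroid depth is h_c = 46.0/(10.05525 × 3.92) = 1.16702 m.
Let θ = 52° be the plate's angle to the horizontal; measure y along the incline from where the plane meets the free surface. Vertical depth h = y·sinθ with sinθ = 0.788011.
Along the incline, y_c = h_c/sinθ = 1.16702/0.788011 = 1.48097 m.
The centroid lies 1/2 = 0.5 m below the top edge, so the top edge sits at y_top = 1.48097 − 0.5 = 0.98097 m along the incline.

y_top ≈ 0.98 m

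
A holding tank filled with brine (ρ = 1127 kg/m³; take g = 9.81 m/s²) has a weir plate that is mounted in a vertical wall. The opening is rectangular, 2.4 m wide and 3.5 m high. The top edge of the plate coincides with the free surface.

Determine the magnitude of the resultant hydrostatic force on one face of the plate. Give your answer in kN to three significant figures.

F ≈ 163 kN

γ = ρg = 1127 × 9.81 / 1000 = 11.05587 kN/m³.
The centroid lies 3.5/2 = 1.75 m below the top edge, so the centroid depth is h_c = 1.75 m.
A = 2.4 × 3.5 = 8.4 m².
Resultant F = γ·h_c·A = 11.05587 × 1.75 × 8.4 = 162.521 kN.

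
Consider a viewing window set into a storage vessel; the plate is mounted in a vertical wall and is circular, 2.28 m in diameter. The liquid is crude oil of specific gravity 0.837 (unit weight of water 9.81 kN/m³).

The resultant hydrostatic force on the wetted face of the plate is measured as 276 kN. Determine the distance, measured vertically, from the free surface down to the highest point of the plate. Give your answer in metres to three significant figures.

γ = 0.837 × 9.81 = 8.21097 kN/m³.
A = π(1.14)² = 4.08281 m².
From F = γ·h_c·A, the centroid depth is h_c = 276/(8.21097 × 4.08281) = 8.23295 m.
The centroid is at the centre, 1.14 m below the top of the plate, so the highest point sits at h_top = 8.23295 − 1.14 = 7.09295 m below the surface.

d_top ≈ 7.09 m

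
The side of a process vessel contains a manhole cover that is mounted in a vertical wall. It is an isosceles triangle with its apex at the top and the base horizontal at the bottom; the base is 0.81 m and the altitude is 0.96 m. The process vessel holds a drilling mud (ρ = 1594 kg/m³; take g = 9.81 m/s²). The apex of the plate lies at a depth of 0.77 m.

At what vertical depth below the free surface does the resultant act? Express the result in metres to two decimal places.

γ = ρg = 1594 × 9.81 / 1000 = 15.63714 kN/m³.
With the apex up, the centroid sits 2h/3 = 2 × 0.96/3 = 0.64 m below the apex, so the centroid depth is h_c = 0.77 + 0.64 = 1.41 m.
A = ½ × 0.81 × 0.96 = 0.3888 m².
Resultant F = γ·h_c·A = 15.63714 × 1.41 × 0.3888 = 8.57241 kN.
I_c = b·h³/36 = 0.81 × 0.96³/36 = 0.0199066 m⁴.
Centre of pressure: y_p = y_c + I_c/(y_c·A) = 1.41 + 0.0199066/(1.41 × 0.3888) = 1.41 + 0.0363121 = 1.44631 m along the plane.

h_p = 1.45 m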